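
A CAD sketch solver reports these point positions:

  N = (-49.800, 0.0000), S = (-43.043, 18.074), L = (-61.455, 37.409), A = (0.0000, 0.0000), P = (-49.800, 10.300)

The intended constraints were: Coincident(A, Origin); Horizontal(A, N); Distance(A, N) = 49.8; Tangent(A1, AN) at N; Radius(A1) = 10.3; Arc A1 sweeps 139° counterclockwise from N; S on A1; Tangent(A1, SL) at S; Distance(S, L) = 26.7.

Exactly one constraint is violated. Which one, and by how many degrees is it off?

Tangent(A1, SL) at S — off by 5.40°.

A = (0.00, 0.00) ✓; A.y = 0.00, N.y = 0.00 ✓; |AN| = 49.80 ✓; ∠(PN, NA) = 90.00° ✓; |PN| = 10.30 ✓; bearing(P→S) − bearing(P→N) = 139.0° ✓; |PS| = 10.30 ✓; ∠(PS, SL) = 95.40° ✗; |SL| = 26.70 ✓.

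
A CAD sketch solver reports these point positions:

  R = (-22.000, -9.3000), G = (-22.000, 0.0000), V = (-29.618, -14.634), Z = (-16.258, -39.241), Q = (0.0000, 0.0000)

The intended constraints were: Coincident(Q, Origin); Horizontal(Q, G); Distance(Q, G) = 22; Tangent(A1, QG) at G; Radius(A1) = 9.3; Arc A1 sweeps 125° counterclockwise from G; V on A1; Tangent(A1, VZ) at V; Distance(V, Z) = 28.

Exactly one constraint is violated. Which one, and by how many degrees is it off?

Tangent(A1, VZ) at V — off by 6.50°.

Q = (0.00, 0.00) ✓; Q.y = 0.00, G.y = 0.00 ✓; |QG| = 22.00 ✓; ∠(RG, GQ) = 90.00° ✓; |RG| = 9.300 ✓; bearing(R→V) − bearing(R→G) = 125.0° ✓; |RV| = 9.300 ✓; ∠(RV, VZ) = 96.50° ✗; |VZ| = 28.00 ✓.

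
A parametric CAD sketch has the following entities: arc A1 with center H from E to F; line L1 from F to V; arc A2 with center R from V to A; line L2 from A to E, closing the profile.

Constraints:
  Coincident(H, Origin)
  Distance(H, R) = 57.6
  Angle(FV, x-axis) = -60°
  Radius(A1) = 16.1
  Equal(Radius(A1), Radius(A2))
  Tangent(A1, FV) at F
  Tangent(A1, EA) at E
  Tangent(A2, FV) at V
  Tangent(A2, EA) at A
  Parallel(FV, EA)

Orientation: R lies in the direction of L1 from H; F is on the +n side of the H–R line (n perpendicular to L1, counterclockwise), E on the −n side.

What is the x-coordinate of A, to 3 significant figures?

14.9

The slot axis is L1's direction at -60.0°, so u = (cos -60.0°, sin -60.0°) = (0.500, -0.866) and n = (−sin -60.0°, cos -60.0°) = (0.866, 0.500). H is at the origin and R lies 57.6 along u from H, so R = 57.6·u = (28.8, -49.9). Tangency of A1 to both parallel lines with radius 16.1 puts F and E at H ± 16.1·n: F = (13.9, 8.05), E = (-13.9, -8.05). Equal radii place V and A the same way about R: V = R + 16.1·n = (42.7, -41.8), A = R − 16.1·n = (14.9, -57.9). So A.x = 14.9.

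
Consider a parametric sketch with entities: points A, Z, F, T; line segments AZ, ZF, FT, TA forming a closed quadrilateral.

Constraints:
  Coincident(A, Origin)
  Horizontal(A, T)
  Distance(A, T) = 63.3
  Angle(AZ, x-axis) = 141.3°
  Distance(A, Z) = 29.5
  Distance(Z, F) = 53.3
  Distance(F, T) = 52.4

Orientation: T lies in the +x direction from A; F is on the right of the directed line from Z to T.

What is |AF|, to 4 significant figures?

24.21

A is at the origin; AT is horizontal with |AT| = 63.3 and T in +x, so T = (63.3, 0). AZ runs at 141.3° with |AZ| = 29.5, so Z = (-23.02, 18.44). F is determined by |ZF| = 53.3 and |FT| = 52.4 together: it lies at the intersection of circle(Z, 53.3) and circle(T, 52.4). With |ZT| = 88.27, the foot of the radical line on ZT is 44.67 from Z and the perpendicular offset is √(53.3² − 44.67²) = 29.07. Taking the right-of-ZT solution: F = (14.59, -19.32).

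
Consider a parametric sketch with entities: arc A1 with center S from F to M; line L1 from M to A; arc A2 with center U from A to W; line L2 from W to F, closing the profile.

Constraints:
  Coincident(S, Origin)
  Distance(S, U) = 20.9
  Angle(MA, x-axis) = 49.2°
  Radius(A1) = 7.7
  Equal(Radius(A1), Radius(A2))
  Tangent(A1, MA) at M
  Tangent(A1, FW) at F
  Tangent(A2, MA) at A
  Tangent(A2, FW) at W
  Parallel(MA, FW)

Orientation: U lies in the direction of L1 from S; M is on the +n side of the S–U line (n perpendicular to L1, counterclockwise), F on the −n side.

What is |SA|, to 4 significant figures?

22.27

Tangency of A1 to both parallel lines with radius 7.7 puts M and F at S ± 7.7·n: M = (-5.829, 5.031), F = (5.829, -5.031). Equal radii place A and W the same way about U: A = U + 7.7·n = (7.828, 20.85), W = U − 7.7·n = (19.49, 10.79). Then |SA| = |A − S| = 22.27.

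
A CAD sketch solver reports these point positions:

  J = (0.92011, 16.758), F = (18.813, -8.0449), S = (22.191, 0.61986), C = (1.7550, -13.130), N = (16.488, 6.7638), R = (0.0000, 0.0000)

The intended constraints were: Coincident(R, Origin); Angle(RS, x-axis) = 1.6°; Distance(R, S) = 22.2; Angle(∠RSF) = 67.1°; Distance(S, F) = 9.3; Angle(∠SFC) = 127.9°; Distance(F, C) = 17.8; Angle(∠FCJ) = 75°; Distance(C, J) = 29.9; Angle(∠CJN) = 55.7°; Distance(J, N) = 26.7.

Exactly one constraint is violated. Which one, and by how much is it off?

Distance(J, N) = 26.7 — off by 8.20.

R = (0.00, 0.00) ✓; RS at 1.600° ✓; |RS| = 22.20 ✓; ∠RSF = 67.10° ✓; |SF| = 9.300 ✓; ∠SFC = 127.9° ✓; |FC| = 17.80 ✓; ∠FCJ = 75.00° ✓; |CJ| = 29.90 ✓; ∠CJN = 55.70° ✓; |JN| = 18.50 ✗.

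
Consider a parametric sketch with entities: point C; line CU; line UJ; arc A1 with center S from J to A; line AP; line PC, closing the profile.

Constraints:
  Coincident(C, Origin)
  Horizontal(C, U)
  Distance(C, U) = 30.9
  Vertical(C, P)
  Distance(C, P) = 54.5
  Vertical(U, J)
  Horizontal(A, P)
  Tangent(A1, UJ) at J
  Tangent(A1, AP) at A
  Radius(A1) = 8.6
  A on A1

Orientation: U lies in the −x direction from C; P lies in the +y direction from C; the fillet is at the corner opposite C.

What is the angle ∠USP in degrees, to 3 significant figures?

122°

CP is vertical with |CP| = 54.5 and P on the +y side, so P = (0.00, 54.5). The virtual corner opposite C is at (-30.9, 54.5). Since A1 is tangent to UJ there, SJ ⟂ UJ and tangency of A1 to AP means the radius SA is perpendicular to AP, with radius 8.6, so the center S sits 8.6 in from both sides at S = (-22.3, 45.9). Then cos ∠USP = SU·SP / (|SU||SP|), giving 122°.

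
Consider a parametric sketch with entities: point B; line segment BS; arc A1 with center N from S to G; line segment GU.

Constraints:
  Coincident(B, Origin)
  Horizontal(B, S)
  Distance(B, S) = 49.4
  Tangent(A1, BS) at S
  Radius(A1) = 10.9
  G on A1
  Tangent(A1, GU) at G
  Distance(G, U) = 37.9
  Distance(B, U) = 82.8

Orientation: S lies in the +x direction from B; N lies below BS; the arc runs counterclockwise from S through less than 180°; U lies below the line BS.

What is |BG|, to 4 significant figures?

46.01

Checks: |NG| = 10.90 ✓; ∠(NG, GU) = 90.00° ✓; |GU| = 37.90 ✓; |BU| = 82.80 ✓.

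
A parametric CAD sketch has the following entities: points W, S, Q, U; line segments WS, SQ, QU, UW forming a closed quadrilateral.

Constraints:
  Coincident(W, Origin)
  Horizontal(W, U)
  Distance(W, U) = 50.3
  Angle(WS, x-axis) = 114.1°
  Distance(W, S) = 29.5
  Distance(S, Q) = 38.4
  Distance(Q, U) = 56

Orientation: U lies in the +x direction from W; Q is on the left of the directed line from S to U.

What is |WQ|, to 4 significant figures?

51.61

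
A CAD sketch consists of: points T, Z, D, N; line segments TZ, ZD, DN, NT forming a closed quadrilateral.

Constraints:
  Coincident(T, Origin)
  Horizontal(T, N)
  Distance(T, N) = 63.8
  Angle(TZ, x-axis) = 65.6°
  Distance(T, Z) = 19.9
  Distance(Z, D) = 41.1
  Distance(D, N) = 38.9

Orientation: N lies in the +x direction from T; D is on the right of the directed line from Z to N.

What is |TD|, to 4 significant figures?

33.78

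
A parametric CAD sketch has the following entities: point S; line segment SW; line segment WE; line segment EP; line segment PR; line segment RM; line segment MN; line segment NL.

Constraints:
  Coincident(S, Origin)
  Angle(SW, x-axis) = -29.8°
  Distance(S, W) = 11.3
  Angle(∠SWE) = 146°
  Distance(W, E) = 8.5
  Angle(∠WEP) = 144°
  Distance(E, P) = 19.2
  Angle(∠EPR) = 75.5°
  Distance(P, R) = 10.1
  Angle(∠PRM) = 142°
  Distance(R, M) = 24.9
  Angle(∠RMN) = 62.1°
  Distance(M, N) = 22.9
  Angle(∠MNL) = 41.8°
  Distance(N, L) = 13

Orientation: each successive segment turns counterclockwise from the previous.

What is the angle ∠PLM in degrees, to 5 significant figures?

146.95°

S is at the origin; SW runs at -29.8° with length 11.3, so W = (9.8057, -5.6158). ∠SWE = 146.0° gives WE at 4.2000° from the x-axis; with |WE| = 8.5, E = (18.283, -4.9933). ∠WEP = 144.0° gives EP at 40.200° from the x-axis; with |EP| = 19.2, P = (32.948, 7.3995). ∠EPR = 75.5° gives PR at 144.70° from the x-axis; with |PR| = 10.1, R = (24.705, 13.236). ∠PRM = 142.0° gives RM at -177.30° from the x-axis; with |RM| = 24.9, M = (-0.16754, 12.063). ∠RMN = 62.1° gives MN at -59.400° from the x-axis; with |MN| = 22.9, N = (11.490, -7.6481). ∠MNL = 41.8° gives NL at 78.800° from the x-axis; with |NL| = 13.0, L = (14.015, 5.1043). Then cos ∠PLM = LP·LM / (|LP||LM|), giving 146.95°.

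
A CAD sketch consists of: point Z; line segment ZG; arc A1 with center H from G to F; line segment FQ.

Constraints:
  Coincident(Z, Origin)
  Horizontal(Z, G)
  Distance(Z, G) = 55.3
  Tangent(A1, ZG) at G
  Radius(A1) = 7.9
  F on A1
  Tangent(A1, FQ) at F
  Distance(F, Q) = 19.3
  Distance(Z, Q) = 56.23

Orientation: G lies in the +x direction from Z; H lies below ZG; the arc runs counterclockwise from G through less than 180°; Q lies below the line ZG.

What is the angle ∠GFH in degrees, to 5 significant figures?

42.798°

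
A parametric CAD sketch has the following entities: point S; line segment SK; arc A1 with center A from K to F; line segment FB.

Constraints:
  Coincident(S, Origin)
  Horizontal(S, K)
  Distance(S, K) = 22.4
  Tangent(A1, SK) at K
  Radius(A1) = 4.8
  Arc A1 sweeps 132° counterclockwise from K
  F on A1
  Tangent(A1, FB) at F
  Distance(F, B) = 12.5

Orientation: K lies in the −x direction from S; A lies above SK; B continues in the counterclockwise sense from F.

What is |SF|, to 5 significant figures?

20.466

S is at the origin; SK is horizontal with |SK| = 22.4 and K on the −x side, so K = (-22.400, 0.0000). The tangent condition forces AK to be normal to SK, so A = K + (0, 4.8) = (-22.400, 4.8000). On A1, K sits at bearing -90° from A; a 132° counterclockwise sweep puts F at bearing 42°, so F = A + 4.8·(cos 42°, sin 42°) = (-18.833, 8.0118). Then |SF| = |F − S| = 20.466.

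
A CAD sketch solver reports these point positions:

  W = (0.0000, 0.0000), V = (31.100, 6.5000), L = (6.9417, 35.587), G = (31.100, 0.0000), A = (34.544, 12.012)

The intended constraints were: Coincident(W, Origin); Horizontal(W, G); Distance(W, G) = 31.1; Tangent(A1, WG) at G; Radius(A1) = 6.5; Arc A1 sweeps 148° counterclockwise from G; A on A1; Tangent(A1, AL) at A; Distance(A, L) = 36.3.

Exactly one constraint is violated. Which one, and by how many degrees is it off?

Tangent(A1, AL) at A — off by 8.50°.

W = (0.00, 0.00) ✓; W.y = 0.00, G.y = 0.00 ✓; |WG| = 31.10 ✓; ∠(VG, GW) = 90.00° ✓; |VG| = 6.500 ✓; bearing(V→A) − bearing(V→G) = 148.0° ✓; |VA| = 6.499 ✓; ∠(VA, AL) = 98.50° ✗; |AL| = 36.30 ✓.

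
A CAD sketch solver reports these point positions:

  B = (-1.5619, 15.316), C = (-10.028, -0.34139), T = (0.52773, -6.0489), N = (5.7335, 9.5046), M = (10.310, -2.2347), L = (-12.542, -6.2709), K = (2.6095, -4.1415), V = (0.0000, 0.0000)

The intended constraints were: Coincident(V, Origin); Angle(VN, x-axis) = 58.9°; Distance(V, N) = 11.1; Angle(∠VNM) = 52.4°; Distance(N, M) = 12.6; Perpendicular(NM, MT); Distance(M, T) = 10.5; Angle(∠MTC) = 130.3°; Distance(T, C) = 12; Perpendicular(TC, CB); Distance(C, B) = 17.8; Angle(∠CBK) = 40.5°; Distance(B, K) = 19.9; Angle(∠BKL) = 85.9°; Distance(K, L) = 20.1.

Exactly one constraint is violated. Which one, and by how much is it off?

Distance(K, L) = 20.1 — off by 4.80.

V = (0.00, 0.00) ✓; VN at 58.90° ✓; |VN| = 11.10 ✓; ∠VNM = 52.40° ✓; |NM| = 12.60 ✓; ∠(NM, MT) = 90.00° ✓; |MT| = 10.50 ✓; ∠MTC = 130.3° ✓; |TC| = 12.00 ✓; ∠(TC, CB) = 90.00° ✓; |CB| = 17.80 ✓; ∠CBK = 40.50° ✓; |BK| = 19.90 ✓; ∠BKL = 85.90° ✓; |KL| = 15.30 ✗.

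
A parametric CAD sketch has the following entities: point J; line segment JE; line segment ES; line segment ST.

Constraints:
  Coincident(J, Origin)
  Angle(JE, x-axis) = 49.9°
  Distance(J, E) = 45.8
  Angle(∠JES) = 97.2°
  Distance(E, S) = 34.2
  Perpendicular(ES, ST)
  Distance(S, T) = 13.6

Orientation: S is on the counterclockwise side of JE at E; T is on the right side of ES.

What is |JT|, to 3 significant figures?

71.3

J is at the origin; JE runs at 49.9° with length 45.8, so E = 45.8·(cos 49.9°, sin 49.9°) = (29.5, 35.0). ∠JES = 97.2°, so ES runs at 49.9° + (180° − 97.2°) = 133° from the x-axis; with |ES| = 34.2, S = E + 34.2·(cos 133°, sin 133°) = (6.31, 60.2). ES is perpendicular to ST; with |ST| = 13.6 on the right of ES, T = S + 13.6·(0.735, 0.678) = (16.3, 69.4). Then |JT| = |T − J| = 71.3.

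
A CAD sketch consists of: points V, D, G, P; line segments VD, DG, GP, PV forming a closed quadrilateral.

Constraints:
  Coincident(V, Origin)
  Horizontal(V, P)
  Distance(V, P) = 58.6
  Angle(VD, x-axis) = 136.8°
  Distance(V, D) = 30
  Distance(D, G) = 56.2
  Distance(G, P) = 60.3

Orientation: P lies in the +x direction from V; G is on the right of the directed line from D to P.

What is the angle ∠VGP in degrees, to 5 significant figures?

72.618°

Checks: |DG| = 56.20 ✓; |GP| = 60.30 ✓.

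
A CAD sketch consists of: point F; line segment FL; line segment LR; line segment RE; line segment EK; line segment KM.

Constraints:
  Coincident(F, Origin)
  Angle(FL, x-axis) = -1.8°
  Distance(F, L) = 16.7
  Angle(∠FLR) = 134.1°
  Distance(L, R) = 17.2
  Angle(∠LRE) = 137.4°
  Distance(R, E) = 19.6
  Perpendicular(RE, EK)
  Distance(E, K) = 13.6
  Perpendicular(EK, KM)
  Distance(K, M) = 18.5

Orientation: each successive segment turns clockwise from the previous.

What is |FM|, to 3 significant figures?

20.5

RE ⟂ EK, so EK runs at 180°; with |EK| = 13.6, K = (14.6, -32.8). EK ⟂ KM, so KM runs at 89.7°; with |KM| = 18.5, M = (14.7, -14.3). Then |FM| = |M − F| = 20.5.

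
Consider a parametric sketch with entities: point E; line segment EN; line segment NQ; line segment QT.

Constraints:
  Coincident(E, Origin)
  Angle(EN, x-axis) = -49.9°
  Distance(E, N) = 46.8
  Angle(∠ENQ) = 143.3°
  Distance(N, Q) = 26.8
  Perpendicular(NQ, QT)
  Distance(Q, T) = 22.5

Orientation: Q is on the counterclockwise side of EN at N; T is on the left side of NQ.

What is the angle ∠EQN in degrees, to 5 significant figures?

23.500°

E is at the origin; EN runs at -49.9° with length 46.8, so N = 46.8·(cos -49.9°, sin -49.9°) = (30.145, -35.798). ∠ENQ = 143.3°, so NQ runs at -49.9° + (180° − 143.3°) = -13.200° from the x-axis; with |NQ| = 26.8, Q = N + 26.8·(cos -13.200°, sin -13.200°) = (56.237, -41.918). Then cos ∠EQN = QE·QN / (|QE||QN|), giving 23.500°.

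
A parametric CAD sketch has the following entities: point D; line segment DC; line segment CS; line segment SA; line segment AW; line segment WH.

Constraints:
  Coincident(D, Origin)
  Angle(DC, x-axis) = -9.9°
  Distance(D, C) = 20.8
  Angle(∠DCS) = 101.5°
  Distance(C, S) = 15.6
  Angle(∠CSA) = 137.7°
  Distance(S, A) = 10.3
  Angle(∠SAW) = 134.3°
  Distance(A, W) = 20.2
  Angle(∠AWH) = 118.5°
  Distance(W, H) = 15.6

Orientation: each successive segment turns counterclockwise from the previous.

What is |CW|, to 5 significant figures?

36.163

∠CSA = 137.7° gives SA at 110.90° from the x-axis; with |SA| = 10.3, A = (22.508, 20.571). ∠SAW = 134.3° gives AW at 156.60° from the x-axis; with |AW| = 20.2, W = (3.9693, 28.593). Then |CW| = |W − C| = 36.163.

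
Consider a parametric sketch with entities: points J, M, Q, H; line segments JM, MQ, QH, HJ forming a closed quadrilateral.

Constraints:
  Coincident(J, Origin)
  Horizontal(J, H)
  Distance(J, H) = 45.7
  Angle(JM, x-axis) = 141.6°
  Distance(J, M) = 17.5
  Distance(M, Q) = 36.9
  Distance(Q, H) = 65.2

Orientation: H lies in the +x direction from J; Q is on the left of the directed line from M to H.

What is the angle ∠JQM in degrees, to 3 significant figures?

21.4°

J is at the origin; J and H share the same y with |JH| = 45.7 and H in +x, so H = (45.7, 0). JM runs at 141.6° with |JM| = 17.5, so M = (-13.7, 10.9). Q is determined by |MQ| = 36.9 and |QH| = 65.2 together: it lies at the intersection of circle(M, 36.9) and circle(H, 65.2). With |MH| = 60.4, the foot of the radical line on MH is 6.28 from M and the perpendicular offset is √(36.9² − 6.28²) = 36.4. Taking the left-of-MH solution: Q = (-0.992, 45.5).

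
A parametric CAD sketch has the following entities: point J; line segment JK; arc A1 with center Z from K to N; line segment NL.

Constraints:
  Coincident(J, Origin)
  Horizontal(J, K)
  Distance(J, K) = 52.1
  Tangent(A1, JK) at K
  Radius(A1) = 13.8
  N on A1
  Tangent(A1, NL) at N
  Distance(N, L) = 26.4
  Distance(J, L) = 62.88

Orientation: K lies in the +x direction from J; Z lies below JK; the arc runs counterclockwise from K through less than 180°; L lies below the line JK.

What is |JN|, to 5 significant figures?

42.583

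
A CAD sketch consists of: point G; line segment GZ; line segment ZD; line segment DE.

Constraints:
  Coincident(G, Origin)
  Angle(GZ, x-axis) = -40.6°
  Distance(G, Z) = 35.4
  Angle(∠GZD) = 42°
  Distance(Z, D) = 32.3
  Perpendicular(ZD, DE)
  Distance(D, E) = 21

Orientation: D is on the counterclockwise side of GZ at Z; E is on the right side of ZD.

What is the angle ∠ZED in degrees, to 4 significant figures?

56.97°

∠GZD = 42.0°, so ZD runs at -40.6° + (180° − 42.0°) = 97.40° from the x-axis; with |ZD| = 32.3, D = Z + 32.3·(cos 97.40°, sin 97.40°) = (22.72, 8.994). ZD is perpendicular to DE; with |DE| = 21.0 on the right of ZD, E = D + 21.0·(0.9917, 0.1288) = (43.54, 11.70). Then cos ∠ZED = EZ·ED / (|EZ||ED|), giving 56.97°.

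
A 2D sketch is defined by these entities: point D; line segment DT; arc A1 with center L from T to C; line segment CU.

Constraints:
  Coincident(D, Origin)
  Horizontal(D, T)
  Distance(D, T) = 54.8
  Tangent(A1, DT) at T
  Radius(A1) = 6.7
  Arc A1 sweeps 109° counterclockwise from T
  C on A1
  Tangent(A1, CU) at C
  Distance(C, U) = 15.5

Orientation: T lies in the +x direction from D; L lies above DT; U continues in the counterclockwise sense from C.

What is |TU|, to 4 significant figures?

23.57

D is at the origin; D and T share the same y with |DT| = 54.8 and T on the +x side, so T = (54.80, 0.000). A1 meets DT tangentially, so LT is at right angles to DT, so L = T + (0, 6.7) = (54.80, 6.700). On A1, T sits at bearing -90° from L; a 109° counterclockwise sweep puts C at bearing 19°, so C = L + 6.7·(cos 19°, sin 19°) = (61.13, 8.881). Since A1 is tangent to CU there, LC ⟂ CU, so CU runs along (−sin 19°, cos 19°); with |CU| = 15.5, U = (56.09, 23.54). Then |TU| = |U − T| = 23.57.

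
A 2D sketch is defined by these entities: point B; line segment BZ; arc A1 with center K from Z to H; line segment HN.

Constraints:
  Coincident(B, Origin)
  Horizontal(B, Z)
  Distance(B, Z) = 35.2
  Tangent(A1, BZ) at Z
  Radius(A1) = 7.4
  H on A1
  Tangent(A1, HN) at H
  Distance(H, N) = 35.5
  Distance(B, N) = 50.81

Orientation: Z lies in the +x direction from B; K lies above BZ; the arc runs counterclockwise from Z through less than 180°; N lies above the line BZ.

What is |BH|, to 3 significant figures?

43.2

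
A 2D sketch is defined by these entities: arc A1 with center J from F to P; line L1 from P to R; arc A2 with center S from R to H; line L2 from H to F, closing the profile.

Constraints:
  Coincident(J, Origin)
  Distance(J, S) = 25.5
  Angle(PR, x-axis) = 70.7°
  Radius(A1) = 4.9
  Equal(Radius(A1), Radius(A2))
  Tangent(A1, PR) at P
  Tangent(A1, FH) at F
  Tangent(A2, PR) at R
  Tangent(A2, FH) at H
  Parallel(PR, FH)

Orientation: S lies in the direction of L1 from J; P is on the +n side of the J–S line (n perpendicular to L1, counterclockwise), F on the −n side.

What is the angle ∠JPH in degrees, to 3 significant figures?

69.0°

Tangency of A1 to both parallel lines with radius 4.9 puts P and F at J ± 4.9·n: P = (-4.62, 1.62), F = (4.62, -1.62). Equal radii place R and H the same way about S: R = S + 4.9·n = (3.80, 25.7), H = S − 4.9·n = (13.1, 22.4). Then cos ∠JPH = PJ·PH / (|PJ||PH|), giving 69.0°.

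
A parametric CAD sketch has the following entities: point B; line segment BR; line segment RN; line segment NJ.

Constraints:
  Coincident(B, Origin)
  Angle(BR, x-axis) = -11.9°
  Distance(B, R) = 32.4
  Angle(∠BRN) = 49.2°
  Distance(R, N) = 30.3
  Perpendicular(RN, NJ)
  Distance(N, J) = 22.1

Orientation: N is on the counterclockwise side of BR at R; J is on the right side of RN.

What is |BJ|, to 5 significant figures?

47.512

B is at the origin; BR runs at -11.9° with length 32.4, so R = 32.4·(cos -11.9°, sin -11.9°) = (31.704, -6.6810). ∠BRN = 49.2°, so RN runs at -11.9° + (180° − 49.2°) = 118.90° from the x-axis; with |RN| = 30.3, N = R + 30.3·(cos 118.90°, sin 118.90°) = (17.060, 19.846). RN ⟂ NJ; with |NJ| = 22.1 on the right of RN, J = N + 22.1·(0.87546, 0.48328) = (36.408, 30.526). Then |BJ| = |J − B| = 47.512.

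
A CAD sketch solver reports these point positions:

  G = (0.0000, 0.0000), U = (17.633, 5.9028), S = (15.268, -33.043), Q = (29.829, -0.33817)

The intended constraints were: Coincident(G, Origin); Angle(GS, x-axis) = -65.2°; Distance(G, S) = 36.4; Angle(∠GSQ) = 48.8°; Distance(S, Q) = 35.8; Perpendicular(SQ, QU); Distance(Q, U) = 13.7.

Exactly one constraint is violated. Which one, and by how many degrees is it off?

Perpendicular(SQ, QU) — off by 3.10°.

G = (0.00, 0.00) ✓; GS at -65.20° ✓; |GS| = 36.40 ✓; ∠GSQ = 48.80° ✓; |SQ| = 35.80 ✓; ∠(SQ, QU) = 86.90° ✗; |QU| = 13.70 ✓.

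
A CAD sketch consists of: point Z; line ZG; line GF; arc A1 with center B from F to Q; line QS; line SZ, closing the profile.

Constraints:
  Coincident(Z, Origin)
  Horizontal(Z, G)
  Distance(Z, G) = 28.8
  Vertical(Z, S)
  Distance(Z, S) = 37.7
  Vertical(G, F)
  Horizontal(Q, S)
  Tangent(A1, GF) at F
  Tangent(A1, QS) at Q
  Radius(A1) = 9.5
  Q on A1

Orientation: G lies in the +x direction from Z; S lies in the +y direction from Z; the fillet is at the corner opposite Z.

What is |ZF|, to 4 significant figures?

40.31

Z is at the origin; ZG is horizontal with |ZG| = 28.8 and G on the +x side, so G = (28.80, 0.000). Z and S share the same x with |ZS| = 37.7 and S on the +y side, so S = (0.000, 37.70). The virtual corner opposite Z is at (28.80, 37.70). Tangency of A1 to GF means the radius BF is perpendicular to GF and A1 meets QS tangentially, so BQ is at right angles to QS, with radius 9.5, so the center B sits 9.5 in from both sides at B = (19.30, 28.20). That places the tangent points at F = (28.80, 28.20) on GF and Q = (19.30, 37.70) on QS. Then |ZF| = |F − Z| = 40.31.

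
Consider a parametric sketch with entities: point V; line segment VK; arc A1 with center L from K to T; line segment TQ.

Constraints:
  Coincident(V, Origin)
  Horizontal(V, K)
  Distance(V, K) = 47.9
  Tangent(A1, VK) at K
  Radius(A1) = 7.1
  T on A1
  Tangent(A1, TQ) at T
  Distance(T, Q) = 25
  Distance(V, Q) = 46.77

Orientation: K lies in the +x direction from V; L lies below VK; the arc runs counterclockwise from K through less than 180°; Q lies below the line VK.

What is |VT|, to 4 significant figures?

41.34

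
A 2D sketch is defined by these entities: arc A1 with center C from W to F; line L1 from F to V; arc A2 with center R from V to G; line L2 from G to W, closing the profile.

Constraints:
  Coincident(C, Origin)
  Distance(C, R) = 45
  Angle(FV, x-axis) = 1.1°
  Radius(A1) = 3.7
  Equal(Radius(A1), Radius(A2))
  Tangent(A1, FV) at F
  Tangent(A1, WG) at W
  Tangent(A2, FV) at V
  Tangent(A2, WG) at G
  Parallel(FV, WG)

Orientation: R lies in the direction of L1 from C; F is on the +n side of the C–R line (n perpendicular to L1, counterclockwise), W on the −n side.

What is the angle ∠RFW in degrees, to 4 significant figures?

85.30°

C is at the origin and R lies 45.0 along u from C, so R = 45.0·u = (44.99, 0.8639). Tangency of A1 to both parallel lines with radius 3.7 puts F and W at C ± 3.7·n: F = (-0.07103, 3.699), W = (0.07103, -3.699). Then cos ∠RFW = FR·FW / (|FR||FW|), giving 85.30°.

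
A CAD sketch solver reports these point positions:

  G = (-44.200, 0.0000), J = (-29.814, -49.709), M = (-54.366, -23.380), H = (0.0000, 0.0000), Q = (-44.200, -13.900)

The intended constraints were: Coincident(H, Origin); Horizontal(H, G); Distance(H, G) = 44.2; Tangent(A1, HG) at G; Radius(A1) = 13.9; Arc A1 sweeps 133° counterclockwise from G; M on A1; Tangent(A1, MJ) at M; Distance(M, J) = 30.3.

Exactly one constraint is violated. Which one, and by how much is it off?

Distance(M, J) = 30.3 — off by 5.70.

H = (0.00, 0.00) ✓; H.y = 0.00, G.y = 0.00 ✓; |HG| = 44.20 ✓; ∠(QG, GH) = 90.00° ✓; |QG| = 13.90 ✓; bearing(Q→M) − bearing(Q→G) = 133.0° ✓; |QM| = 13.90 ✓; ∠(QM, MJ) = 90.00° ✓; |MJ| = 36.00 ✗.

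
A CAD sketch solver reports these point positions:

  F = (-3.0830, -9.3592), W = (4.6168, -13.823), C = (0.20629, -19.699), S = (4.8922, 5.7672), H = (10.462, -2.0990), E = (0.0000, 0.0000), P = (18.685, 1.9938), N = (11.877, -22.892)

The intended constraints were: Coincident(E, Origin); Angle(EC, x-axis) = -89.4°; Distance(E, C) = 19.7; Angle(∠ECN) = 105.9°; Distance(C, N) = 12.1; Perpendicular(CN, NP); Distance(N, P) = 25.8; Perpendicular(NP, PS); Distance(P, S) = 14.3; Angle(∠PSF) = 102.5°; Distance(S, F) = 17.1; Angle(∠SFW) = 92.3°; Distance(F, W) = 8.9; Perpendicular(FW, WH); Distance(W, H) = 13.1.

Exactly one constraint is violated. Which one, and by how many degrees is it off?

Perpendicular(FW, WH) — off by 3.60°.

E = (0.00, 0.00) ✓; EC at -89.40° ✓; |EC| = 19.70 ✓; ∠ECN = 105.9° ✓; |CN| = 12.10 ✓; ∠(CN, NP) = 90.00° ✓; |NP| = 25.80 ✓; ∠(NP, PS) = 90.00° ✓; |PS| = 14.30 ✓; ∠PSF = 102.5° ✓; |SF| = 17.10 ✓; ∠SFW = 92.30° ✓; |FW| = 8.900 ✓; ∠(FW, WH) = 93.60° ✗; |WH| = 13.10 ✓.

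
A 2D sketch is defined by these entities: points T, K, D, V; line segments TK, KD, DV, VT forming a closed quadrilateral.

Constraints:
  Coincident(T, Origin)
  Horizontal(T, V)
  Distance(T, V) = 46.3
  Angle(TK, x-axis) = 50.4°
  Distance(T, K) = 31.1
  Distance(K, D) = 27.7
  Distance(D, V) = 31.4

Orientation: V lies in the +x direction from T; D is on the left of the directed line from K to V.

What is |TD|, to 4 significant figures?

56.11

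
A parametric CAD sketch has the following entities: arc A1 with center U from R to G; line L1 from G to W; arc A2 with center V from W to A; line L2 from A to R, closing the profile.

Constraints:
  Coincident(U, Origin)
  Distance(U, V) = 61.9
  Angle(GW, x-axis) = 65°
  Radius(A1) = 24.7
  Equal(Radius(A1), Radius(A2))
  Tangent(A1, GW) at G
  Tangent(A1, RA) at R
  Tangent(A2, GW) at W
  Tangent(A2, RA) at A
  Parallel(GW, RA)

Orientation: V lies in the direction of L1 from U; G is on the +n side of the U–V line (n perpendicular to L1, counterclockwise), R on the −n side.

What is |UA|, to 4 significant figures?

66.65

Tangency of A1 to both parallel lines with radius 24.7 puts G and R at U ± 24.7·n: G = (-22.39, 10.44), R = (22.39, -10.44). Equal radii place W and A the same way about V: W = V + 24.7·n = (3.774, 66.54), A = V − 24.7·n = (48.55, 45.66). Then |UA| = |A − U| = 66.65.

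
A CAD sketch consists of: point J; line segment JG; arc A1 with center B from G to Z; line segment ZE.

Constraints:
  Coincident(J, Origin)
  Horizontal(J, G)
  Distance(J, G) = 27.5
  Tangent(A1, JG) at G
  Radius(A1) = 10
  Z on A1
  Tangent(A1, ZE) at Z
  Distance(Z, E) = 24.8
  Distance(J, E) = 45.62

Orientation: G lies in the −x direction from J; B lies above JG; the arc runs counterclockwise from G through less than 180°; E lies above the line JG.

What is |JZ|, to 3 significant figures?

22.7

Checks: |BZ| = 10.00 ✓; ∠(BZ, ZE) = 90.00° ✓; |ZE| = 24.80 ✓; |JE| = 45.62 ✓.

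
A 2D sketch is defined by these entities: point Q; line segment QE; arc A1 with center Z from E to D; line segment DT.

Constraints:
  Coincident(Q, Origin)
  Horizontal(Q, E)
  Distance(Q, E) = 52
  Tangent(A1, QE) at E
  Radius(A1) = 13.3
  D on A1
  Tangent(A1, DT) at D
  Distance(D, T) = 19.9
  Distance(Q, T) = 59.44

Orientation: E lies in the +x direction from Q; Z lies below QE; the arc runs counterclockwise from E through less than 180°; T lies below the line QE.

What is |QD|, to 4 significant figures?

43.54

Q is at the origin; Q and E share the same y with |QE| = 52.0 and E on the +x side, so E = (52.00, 0.000). The tangent condition forces ZE to be normal to QE, so Z = E + (0, -13.3) = (52.00, -13.30). Since ZD ⟂ DT (tangency), |ZT| = √(13.3² + 19.9²) = 23.94 regardless of where D sits on A1. So T lies on both circle(Q, 59.44) and circle(Z, 23.94); the below-QE intersection is T = (46.79, -36.66). D is the foot of the tangent from T: D = (39.60, -18.10).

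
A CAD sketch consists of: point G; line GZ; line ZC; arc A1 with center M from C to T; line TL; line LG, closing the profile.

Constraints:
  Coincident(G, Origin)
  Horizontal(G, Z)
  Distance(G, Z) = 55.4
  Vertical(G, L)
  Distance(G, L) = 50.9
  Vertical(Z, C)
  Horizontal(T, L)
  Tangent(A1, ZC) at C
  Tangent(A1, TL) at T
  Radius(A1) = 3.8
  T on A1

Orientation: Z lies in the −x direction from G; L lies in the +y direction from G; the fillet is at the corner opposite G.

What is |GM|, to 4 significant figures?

69.86

GL is vertical with |GL| = 50.9 and L on the +y side, so L = (0.000, 50.90). The virtual corner opposite G is at (-55.40, 50.90). A1 meets ZC tangentially, so MC is at right angles to ZC and since A1 is tangent to TL there, MT ⟂ TL, with radius 3.8, so the center M sits 3.8 in from both sides at M = (-51.60, 47.10). Then |GM| = |M − G| = 69.86.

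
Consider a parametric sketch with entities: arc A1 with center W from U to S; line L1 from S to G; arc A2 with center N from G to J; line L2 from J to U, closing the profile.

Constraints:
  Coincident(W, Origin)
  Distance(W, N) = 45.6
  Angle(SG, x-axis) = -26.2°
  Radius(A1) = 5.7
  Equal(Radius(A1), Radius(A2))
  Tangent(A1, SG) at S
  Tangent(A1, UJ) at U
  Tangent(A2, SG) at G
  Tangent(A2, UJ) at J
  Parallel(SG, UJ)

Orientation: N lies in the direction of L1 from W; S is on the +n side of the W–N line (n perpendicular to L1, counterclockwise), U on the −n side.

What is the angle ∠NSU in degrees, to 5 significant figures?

82.875°

The slot axis is L1's direction at -26.2°, so u = (cos -26.2°, sin -26.2°) = (0.89726, -0.44151) and n = (−sin -26.2°, cos -26.2°) = (0.44151, 0.89726). W is at the origin and N lies 45.6 along u from W, so N = 45.6·u = (40.915, -20.133). Tangency of A1 to both parallel lines with radius 5.7 puts S and U at W ± 5.7·n: S = (2.5166, 5.1144), U = (-2.5166, -5.1144). Then cos ∠NSU = SN·SU / (|SN||SU|), giving 82.875°.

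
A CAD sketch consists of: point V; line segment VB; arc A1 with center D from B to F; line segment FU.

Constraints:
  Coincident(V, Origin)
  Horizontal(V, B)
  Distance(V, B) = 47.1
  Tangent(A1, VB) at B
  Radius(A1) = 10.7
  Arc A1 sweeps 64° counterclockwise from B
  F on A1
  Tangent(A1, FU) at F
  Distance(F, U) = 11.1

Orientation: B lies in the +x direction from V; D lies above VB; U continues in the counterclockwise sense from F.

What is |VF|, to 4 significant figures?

57.03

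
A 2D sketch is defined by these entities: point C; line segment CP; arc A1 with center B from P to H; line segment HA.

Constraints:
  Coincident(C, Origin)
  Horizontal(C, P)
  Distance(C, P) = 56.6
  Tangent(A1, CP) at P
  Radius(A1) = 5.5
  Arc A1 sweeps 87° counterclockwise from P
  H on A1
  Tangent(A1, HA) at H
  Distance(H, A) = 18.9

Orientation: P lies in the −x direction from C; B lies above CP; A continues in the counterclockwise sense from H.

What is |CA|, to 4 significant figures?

55.61

C is at the origin; C and P share the same y with |CP| = 56.6 and P on the −x side, so P = (-56.60, 0.000). The tangent condition forces BP to be normal to CP, so B = P + (0, 5.5) = (-56.60, 5.500). On A1, P sits at bearing -90° from B; an 87° counterclockwise sweep puts H at bearing -3°, so H = B + 5.5·(cos -3°, sin -3°) = (-51.11, 5.212). Tangency of A1 to HA means the radius BH is perpendicular to HA, so HA runs along (−sin -3°, cos -3°); with |HA| = 18.9, A = (-50.12, 24.09). Then |CA| = |A − C| = 55.61.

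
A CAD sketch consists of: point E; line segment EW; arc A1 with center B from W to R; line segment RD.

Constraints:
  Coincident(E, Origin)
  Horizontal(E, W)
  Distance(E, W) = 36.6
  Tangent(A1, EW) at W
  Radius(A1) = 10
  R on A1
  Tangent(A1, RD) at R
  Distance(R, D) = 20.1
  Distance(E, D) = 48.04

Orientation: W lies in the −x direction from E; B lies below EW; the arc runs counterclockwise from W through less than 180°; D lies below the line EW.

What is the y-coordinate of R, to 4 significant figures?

-14.91

Checks: |EW| = 36.60 ✓; |BW| = 10.00 ✓; |BR| = 10.00 ✓; ∠(BR, RD) = 90.00° ✓; |RD| = 20.10 ✓; |ED| = 48.04 ✓.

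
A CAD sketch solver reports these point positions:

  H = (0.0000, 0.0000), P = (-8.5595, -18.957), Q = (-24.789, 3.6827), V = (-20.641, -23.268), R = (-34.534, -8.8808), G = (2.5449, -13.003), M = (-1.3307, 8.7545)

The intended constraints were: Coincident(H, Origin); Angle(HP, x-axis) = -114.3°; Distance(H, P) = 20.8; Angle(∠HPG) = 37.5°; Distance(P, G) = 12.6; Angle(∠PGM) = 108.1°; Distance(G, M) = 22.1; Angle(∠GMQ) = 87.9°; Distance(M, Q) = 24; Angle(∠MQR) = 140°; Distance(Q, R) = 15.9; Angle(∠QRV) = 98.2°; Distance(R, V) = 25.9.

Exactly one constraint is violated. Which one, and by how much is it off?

Distance(R, V) = 25.9 — off by 5.90.

H = (0.00, 0.00) ✓; HP at -114.3° ✓; |HP| = 20.80 ✓; ∠HPG = 37.50° ✓; |PG| = 12.60 ✓; ∠PGM = 108.1° ✓; |GM| = 22.10 ✓; ∠GMQ = 87.90° ✓; |MQ| = 24.00 ✓; ∠MQR = 140.0° ✓; |QR| = 15.90 ✓; ∠QRV = 98.20° ✓; |RV| = 20.00 ✗.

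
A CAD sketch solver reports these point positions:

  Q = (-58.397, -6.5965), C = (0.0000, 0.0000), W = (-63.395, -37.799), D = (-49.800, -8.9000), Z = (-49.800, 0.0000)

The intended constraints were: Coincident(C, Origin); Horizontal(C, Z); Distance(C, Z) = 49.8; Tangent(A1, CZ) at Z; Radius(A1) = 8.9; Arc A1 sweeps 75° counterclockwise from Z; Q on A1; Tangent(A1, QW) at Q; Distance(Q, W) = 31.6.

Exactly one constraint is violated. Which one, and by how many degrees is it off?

Tangent(A1, QW) at Q — off by 5.90°.

C = (0.00, 0.00) ✓; C.y = 0.00, Z.y = 0.00 ✓; |CZ| = 49.80 ✓; ∠(DZ, ZC) = 90.00° ✓; |DZ| = 8.900 ✓; bearing(D→Q) − bearing(D→Z) = 75.00° ✓; |DQ| = 8.900 ✓; ∠(DQ, QW) = 84.10° ✗; |QW| = 31.60 ✓.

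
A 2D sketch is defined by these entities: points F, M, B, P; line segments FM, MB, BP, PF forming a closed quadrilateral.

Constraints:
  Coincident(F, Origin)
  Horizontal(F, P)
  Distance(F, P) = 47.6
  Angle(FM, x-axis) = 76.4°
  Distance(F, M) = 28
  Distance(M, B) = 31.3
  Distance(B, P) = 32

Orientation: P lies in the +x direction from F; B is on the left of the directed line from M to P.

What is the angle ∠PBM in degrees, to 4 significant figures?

102.1°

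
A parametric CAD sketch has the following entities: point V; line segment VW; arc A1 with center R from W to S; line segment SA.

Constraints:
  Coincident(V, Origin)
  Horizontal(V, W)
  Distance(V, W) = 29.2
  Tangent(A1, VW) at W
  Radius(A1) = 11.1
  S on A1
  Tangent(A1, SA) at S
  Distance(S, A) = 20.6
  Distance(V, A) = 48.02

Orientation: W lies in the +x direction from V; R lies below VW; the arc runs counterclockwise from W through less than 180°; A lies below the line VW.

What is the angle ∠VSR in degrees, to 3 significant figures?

98.8°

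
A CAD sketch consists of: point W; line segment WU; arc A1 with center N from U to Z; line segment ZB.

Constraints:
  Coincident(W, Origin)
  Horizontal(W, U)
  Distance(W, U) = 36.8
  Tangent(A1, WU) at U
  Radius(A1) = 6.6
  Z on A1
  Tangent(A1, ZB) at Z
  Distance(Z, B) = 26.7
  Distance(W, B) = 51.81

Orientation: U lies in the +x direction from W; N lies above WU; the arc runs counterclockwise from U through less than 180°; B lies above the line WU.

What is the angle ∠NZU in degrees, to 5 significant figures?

40.441°

Checks: |NZ| = 6.600 ✓; ∠(NZ, ZB) = 90.00° ✓; |ZB| = 26.70 ✓; |WB| = 51.81 ✓.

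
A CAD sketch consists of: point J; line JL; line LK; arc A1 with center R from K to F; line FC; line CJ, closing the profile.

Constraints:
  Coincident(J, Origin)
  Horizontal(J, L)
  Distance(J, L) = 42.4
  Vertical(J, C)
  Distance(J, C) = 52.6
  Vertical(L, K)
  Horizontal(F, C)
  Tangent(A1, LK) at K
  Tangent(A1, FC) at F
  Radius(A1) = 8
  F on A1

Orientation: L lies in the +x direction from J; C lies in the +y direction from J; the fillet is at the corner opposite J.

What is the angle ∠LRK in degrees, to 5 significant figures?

79.831°

J is at the origin; JL is horizontal with |JL| = 42.4 and L on the +x side, so L = (42.400, 0.0000). JC is vertical with |JC| = 52.6 and C on the +y side, so C = (0.0000, 52.600). The virtual corner opposite J is at (42.400, 52.600). The tangent condition forces RK to be normal to LK and tangency of A1 to FC means the radius RF is perpendicular to FC, with radius 8.0, so the center R sits 8.0 in from both sides at R = (34.400, 44.600). That places the tangent points at K = (42.400, 44.600) on LK and F = (34.400, 52.600) on FC. Then cos ∠LRK = RL·RK / (|RL||RK|), giving 79.831°.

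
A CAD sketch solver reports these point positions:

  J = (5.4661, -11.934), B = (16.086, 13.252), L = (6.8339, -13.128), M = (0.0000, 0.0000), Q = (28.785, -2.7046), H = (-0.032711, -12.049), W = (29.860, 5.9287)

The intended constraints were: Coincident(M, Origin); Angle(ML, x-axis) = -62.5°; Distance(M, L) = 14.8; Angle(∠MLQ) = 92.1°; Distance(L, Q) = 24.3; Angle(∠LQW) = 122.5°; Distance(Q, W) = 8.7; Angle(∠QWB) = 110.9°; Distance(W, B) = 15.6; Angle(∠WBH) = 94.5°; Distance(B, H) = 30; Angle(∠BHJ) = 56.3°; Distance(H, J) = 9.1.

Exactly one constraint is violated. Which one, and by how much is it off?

Distance(H, J) = 9.1 — off by 3.60.

M = (0.00, 0.00) ✓; ML at -62.50° ✓; |ML| = 14.80 ✓; ∠MLQ = 92.10° ✓; |LQ| = 24.30 ✓; ∠LQW = 122.5° ✓; |QW| = 8.700 ✓; ∠QWB = 110.9° ✓; |WB| = 15.60 ✓; ∠WBH = 94.50° ✓; |BH| = 30.00 ✓; ∠BHJ = 56.30° ✓; |HJ| = 5.500 ✗.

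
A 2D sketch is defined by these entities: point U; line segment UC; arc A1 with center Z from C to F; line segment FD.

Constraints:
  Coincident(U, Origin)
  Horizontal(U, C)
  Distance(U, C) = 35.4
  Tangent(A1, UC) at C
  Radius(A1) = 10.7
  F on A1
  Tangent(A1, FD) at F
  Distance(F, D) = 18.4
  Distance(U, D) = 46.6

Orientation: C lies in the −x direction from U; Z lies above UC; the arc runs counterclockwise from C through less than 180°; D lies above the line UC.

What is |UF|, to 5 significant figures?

30.064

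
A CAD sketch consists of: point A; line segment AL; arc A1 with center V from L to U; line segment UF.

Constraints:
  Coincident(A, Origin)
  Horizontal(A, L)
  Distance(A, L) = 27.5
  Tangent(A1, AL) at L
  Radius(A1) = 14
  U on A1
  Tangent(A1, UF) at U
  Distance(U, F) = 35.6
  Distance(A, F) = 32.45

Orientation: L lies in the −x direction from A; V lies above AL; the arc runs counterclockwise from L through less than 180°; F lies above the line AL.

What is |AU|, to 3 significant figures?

17.6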